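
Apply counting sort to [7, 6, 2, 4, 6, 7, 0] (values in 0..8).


Count array: [1, 0, 1, 0, 1, 0, 2, 2, 0]
Reconstruct: [0, 2, 4, 6, 6, 7, 7]


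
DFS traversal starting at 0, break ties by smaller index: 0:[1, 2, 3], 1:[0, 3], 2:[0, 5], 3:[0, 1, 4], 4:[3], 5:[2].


DFS stack-based: start with [0]
Visit order: [0, 1, 3, 4, 2, 5]


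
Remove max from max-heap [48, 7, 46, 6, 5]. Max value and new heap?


Max = 48
Replace root with last, heapify down
Resulting heap: [46, 7, 5, 6]


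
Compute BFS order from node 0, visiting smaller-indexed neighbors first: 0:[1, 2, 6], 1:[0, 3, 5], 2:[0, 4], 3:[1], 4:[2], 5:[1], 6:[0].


BFS queue: start with [0]
Visit order: [0, 1, 2, 6, 3, 5, 4]


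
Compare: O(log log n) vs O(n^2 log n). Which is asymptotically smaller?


double-logarithmic grows slower than n^2 log n
O(log log n) is asymptotically smaller; O(n^2 log n) grows faster


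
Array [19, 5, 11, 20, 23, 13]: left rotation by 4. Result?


Left rotate by 4: [23, 13, 19, 5, 11, 20]


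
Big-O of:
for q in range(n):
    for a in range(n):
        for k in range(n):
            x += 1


Per nesting level: O(n) * O(n) * O(n) = O(n^3)
Complexity: O(n^3)


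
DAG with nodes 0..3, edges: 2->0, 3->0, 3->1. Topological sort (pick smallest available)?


Kahn's algorithm, process smallest node first
Order: [2, 3, 0, 1]


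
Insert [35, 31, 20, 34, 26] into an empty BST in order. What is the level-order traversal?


Root = 35; build tree by BST insertion.
Level-Order traversal: [35, 31, 20, 34, 26]


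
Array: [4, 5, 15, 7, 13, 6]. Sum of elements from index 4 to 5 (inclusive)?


Prefix sums: [0, 4, 9, 24, 31, 44, 50]
Sum[4..5] = prefix[6] - prefix[4] = 50 - 31 = 19


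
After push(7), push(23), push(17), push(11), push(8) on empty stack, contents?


push(7) -> [7]
push(23) -> [7, 23]
push(17) -> [7, 23, 17]
push(11) -> [7, 23, 17, 11]
push(8) -> [7, 23, 17, 11, 8]
Final stack (bottom to top): [7, 23, 17, 11, 8]


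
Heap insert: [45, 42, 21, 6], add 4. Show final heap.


Append 4: [45, 42, 21, 6, 4]
Bubble up: no swaps needed
Result: [45, 42, 21, 6, 4]


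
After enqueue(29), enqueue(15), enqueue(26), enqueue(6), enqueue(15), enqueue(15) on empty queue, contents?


enqueue(29) -> [29]
enqueue(15) -> [29, 15]
enqueue(26) -> [29, 15, 26]
enqueue(6) -> [29, 15, 26, 6]
enqueue(15) -> [29, 15, 26, 6, 15]
enqueue(15) -> [29, 15, 26, 6, 15, 15]
Final queue (front to back): [29, 15, 26, 6, 15, 15]


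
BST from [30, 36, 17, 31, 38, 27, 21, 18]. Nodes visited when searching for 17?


BST root = 30
Search for 17: compare at each node
Path: [30, 17]


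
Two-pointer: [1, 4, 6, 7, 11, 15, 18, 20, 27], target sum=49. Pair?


Two pointers: lo=0, hi=8
No pair sums to 49


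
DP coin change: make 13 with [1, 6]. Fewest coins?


dp[0]=0; dp[i]=1+min(dp[i-c] for c in coins)
...dp[8]=3, dp[9]=4, dp[10]=5, dp[11]=6, dp[12]=2, dp[13]=3
Minimum coins for 13 = 3


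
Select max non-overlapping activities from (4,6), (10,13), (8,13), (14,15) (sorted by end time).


Greedy: pick earliest-ending, then skip overlaps.
Selected (3 activities): [(4, 6), (10, 13), (14, 15)]


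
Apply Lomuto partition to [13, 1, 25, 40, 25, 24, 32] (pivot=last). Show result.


Elements <= 32 go left of pivot.
Result: [13, 1, 25, 25, 24, 32, 40], pivot at index 5


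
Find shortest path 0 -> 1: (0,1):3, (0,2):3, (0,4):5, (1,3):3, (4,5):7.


Dijkstra from 0:
Distances: {0: 0, 1: 3, 2: 3, 3: 6, 4: 5, 5: 12}
Shortest distance to 1 = 3, path = [0, 1]


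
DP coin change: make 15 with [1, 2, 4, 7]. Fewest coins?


dp[0]=0; dp[i]=1+min(dp[i-c] for c in coins)
...dp[10]=3, dp[11]=2, dp[12]=3, dp[13]=3, dp[14]=2, dp[15]=3
Minimum coins for 15 = 3


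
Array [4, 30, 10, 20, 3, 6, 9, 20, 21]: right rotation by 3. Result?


Right rotate by 3: [9, 20, 21, 4, 30, 10, 20, 3, 6]


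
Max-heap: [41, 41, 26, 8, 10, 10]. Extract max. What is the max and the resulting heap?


Max = 41
Replace root with last, heapify down
Resulting heap: [41, 10, 26, 8, 10]


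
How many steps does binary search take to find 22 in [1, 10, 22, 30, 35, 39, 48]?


Search for 22:
[0,6] mid=3 arr[3]=30
[0,2] mid=1 arr[1]=10
[2,2] mid=2 arr[2]=22
Total: 3 comparisons


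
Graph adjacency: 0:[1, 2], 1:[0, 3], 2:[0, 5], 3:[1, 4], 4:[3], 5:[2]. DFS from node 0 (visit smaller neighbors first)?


DFS stack-based: start with [0]
Visit order: [0, 1, 3, 4, 2, 5]


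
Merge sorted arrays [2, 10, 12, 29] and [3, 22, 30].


Compare heads, take smaller each step.
Merged: [2, 3, 10, 12, 22, 29, 30]


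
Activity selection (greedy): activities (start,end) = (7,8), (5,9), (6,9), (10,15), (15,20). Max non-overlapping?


Greedy: pick earliest-ending, then skip overlaps.
Selected (3 activities): [(7, 8), (10, 15), (15, 20)]


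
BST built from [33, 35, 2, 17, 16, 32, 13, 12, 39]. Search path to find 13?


BST root = 33
Search for 13: compare at each node
Path: [33, 2, 17, 16, 13]


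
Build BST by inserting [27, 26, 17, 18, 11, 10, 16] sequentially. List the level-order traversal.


Root = 27; build tree by BST insertion.
Level-Order traversal: [27, 26, 17, 11, 18, 10, 16]


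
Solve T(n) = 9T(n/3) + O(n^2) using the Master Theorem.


a=9, b=3, c=2. log_3(9)=2 = c=2. Case 2: O(n^c log n) = O(n^2 log n)
Complexity: O(n^2 log n)


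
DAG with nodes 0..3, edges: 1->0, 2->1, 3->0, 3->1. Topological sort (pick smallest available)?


Kahn's algorithm, process smallest node first
Order: [2, 3, 1, 0]


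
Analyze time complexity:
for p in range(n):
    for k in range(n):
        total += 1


Per nesting level: O(n) * O(n) = O(n^2)
Complexity: O(n^2)


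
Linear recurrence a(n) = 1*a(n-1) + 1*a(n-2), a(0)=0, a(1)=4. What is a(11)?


Build bottom-up:
...a(9)=136, a(10)=220, a(11)=1*220+1*136=356


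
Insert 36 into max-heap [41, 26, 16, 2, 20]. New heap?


Append 36: [41, 26, 16, 2, 20, 36]
Bubble up: swap idx 5(36) with idx 2(16)
Result: [41, 26, 36, 2, 20, 16]


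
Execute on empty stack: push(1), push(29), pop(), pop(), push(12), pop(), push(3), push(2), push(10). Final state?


push(1) -> [1]
push(29) -> [1, 29]
pop() returns 29 -> [1]
pop() returns 1 -> []
push(12) -> [12]
pop() returns 12 -> []
push(3) -> [3]
push(2) -> [3, 2]
push(10) -> [3, 2, 10]
Final stack (bottom to top): [3, 2, 10]


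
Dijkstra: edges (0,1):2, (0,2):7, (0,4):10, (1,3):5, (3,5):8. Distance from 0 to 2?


Dijkstra from 0:
Distances: {0: 0, 1: 2, 2: 7, 3: 7, 4: 10, 5: 15}
Shortest distance to 2 = 7, path = [0, 2]


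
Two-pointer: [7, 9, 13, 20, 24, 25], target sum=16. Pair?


Two pointers: lo=0, hi=5
Found pair: (7, 9) summing to 16


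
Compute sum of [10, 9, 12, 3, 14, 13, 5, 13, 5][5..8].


Prefix sums: [0, 10, 19, 31, 34, 48, 61, 66, 79, 84]
Sum[5..8] = prefix[9] - prefix[5] = 84 - 48 = 36


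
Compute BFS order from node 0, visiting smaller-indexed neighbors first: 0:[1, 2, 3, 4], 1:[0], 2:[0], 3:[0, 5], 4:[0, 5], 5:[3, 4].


BFS queue: start with [0]
Visit order: [0, 1, 2, 3, 4, 5]


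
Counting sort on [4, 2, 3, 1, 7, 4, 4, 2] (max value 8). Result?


Count array: [0, 1, 2, 1, 3, 0, 0, 1, 0]
Reconstruct: [1, 2, 2, 3, 4, 4, 4, 7]


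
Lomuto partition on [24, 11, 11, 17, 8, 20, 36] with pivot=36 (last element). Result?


Elements <= 36 go left of pivot.
Result: [24, 11, 11, 17, 8, 20, 36], pivot at index 6


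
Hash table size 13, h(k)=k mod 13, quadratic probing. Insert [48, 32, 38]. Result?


Insertions: 48->slot 9; 32->slot 6; 38->slot 12
Table: [None, None, None, None, None, None, 32, None, None, 48, None, None, 38]


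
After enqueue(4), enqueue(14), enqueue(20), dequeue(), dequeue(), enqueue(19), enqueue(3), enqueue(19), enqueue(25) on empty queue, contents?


enqueue(4) -> [4]
enqueue(14) -> [4, 14]
enqueue(20) -> [4, 14, 20]
dequeue() returns 4 -> [14, 20]
dequeue() returns 14 -> [20]
enqueue(19) -> [20, 19]
enqueue(3) -> [20, 19, 3]
enqueue(19) -> [20, 19, 3, 19]
enqueue(25) -> [20, 19, 3, 19, 25]
Final queue (front to back): [20, 19, 3, 19, 25]


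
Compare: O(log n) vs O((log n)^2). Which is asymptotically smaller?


logarithmic grows slower than polylogarithmic
O(log n) is asymptotically smaller; O((log n)^2) grows faster


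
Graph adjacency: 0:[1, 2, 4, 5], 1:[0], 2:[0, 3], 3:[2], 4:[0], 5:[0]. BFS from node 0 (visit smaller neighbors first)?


BFS queue: start with [0]
Visit order: [0, 1, 2, 4, 5, 3]


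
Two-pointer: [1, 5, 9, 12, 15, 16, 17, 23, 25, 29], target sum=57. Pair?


Two pointers: lo=0, hi=9
No pair sums to 57


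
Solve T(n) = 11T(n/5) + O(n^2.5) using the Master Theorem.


a=11, b=5, c=2.5. log_5(11)=1.490 < c=2.5. Case 3: O(n^c) = O(n^2.500)
Complexity: O(n^2.500)


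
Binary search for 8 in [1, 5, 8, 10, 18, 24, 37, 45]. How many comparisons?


Search for 8:
[0,7] mid=3 arr[3]=10
[0,2] mid=1 arr[1]=5
[2,2] mid=2 arr[2]=8
Total: 3 comparisons


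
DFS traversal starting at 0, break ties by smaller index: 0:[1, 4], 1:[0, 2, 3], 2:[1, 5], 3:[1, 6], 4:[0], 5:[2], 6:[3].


DFS stack-based: start with [0]
Visit order: [0, 1, 2, 5, 3, 6, 4]


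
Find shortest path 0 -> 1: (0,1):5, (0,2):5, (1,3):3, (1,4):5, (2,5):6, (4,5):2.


Dijkstra from 0:
Distances: {0: 0, 1: 5, 2: 5, 3: 8, 4: 10, 5: 11}
Shortest distance to 1 = 5, path = [0, 1]


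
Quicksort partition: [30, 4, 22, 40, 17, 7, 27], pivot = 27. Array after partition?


Elements <= 27 go left of pivot.
Result: [4, 22, 17, 7, 27, 40, 30], pivot at index 4


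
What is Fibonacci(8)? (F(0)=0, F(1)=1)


F(n)=F(n-1)+F(n-2)
...F(6)=8, F(7)=13, F(8)=21


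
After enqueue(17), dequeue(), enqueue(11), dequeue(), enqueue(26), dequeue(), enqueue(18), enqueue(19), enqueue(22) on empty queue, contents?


enqueue(17) -> [17]
dequeue() returns 17 -> []
enqueue(11) -> [11]
dequeue() returns 11 -> []
enqueue(26) -> [26]
dequeue() returns 26 -> []
enqueue(18) -> [18]
enqueue(19) -> [18, 19]
enqueue(22) -> [18, 19, 22]
Final queue (front to back): [18, 19, 22]


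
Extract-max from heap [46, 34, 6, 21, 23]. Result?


Max = 46
Replace root with last, heapify down
Resulting heap: [34, 23, 6, 21]


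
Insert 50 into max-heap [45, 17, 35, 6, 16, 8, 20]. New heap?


Append 50: [45, 17, 35, 6, 16, 8, 20, 50]
Bubble up: swap idx 7(50) with idx 3(6); swap idx 3(50) with idx 1(17); swap idx 1(50) with idx 0(45)
Result: [50, 45, 35, 17, 16, 8, 20, 6]


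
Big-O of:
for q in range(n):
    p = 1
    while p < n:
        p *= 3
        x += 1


Per nesting level: O(n) * O(log n) = O(n log n)
Complexity: O(n log n)


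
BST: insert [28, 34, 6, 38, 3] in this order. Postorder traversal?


Root = 28; build tree by BST insertion.
Postorder traversal: [3, 6, 38, 34, 28]


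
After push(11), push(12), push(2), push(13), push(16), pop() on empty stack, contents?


push(11) -> [11]
push(12) -> [11, 12]
push(2) -> [11, 12, 2]
push(13) -> [11, 12, 2, 13]
push(16) -> [11, 12, 2, 13, 16]
pop() returns 16 -> [11, 12, 2, 13]
Final stack (bottom to top): [11, 12, 2, 13]


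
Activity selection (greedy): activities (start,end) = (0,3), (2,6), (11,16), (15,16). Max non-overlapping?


Greedy: pick earliest-ending, then skip overlaps.
Selected (2 activities): [(0, 3), (11, 16)]


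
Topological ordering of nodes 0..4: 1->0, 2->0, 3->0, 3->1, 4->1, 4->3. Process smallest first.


Kahn's algorithm, process smallest node first
Order: [2, 4, 3, 1, 0]


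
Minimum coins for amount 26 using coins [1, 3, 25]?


dp[0]=0; dp[i]=1+min(dp[i-c] for c in coins)
...dp[21]=7, dp[22]=8, dp[23]=9, dp[24]=8, dp[25]=1, dp[26]=2
Minimum coins for 26 = 2


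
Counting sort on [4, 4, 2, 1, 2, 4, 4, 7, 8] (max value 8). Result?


Count array: [0, 1, 2, 0, 4, 0, 0, 1, 1]
Reconstruct: [1, 2, 2, 4, 4, 4, 4, 7, 8]


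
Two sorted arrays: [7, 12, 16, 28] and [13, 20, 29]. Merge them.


Compare heads, take smaller each step.
Merged: [7, 12, 13, 16, 20, 28, 29]


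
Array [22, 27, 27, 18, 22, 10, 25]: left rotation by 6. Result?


Left rotate by 6: [25, 22, 27, 27, 18, 22, 10]


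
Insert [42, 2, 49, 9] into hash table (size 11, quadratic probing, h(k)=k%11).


Insertions: 42->slot 9; 2->slot 2; 49->slot 5; 9->slot 10
Table: [None, None, 2, None, None, 49, None, None, None, 42, 9]


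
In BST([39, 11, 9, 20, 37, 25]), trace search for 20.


BST root = 39
Search for 20: compare at each node
Path: [39, 11, 20]


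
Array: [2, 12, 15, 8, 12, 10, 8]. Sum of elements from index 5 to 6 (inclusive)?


Prefix sums: [0, 2, 14, 29, 37, 49, 59, 67]
Sum[5..6] = prefix[7] - prefix[5] = 67 - 49 = 18


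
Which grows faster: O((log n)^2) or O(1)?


constant grows slower than polylogarithmic
O(1) is asymptotically smaller; O((log n)^2) grows faster


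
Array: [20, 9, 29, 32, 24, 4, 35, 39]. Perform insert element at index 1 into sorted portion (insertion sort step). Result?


After one pass: [9, 20, 29, 32, 24, 4, 35, 39]


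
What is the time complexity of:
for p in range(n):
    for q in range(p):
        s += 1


Per nesting level: O(n) * O(n) [triangular over p] = O(n^2)
Complexity: O(n^2)


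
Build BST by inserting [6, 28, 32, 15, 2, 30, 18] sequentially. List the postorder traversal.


Root = 6; build tree by BST insertion.
Postorder traversal: [2, 18, 15, 30, 32, 28, 6]


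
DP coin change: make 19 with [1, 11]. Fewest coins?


dp[0]=0; dp[i]=1+min(dp[i-c] for c in coins)
...dp[14]=4, dp[15]=5, dp[16]=6, dp[17]=7, dp[18]=8, dp[19]=9
Minimum coins for 19 = 9


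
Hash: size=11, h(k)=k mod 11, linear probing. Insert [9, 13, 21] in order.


Insertions: 9->slot 9; 13->slot 2; 21->slot 10
Table: [None, None, 13, None, None, None, None, None, None, 9, 21]


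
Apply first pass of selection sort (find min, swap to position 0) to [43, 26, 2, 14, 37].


After one pass: [2, 26, 43, 14, 37]


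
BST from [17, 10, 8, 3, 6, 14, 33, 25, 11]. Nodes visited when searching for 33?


BST root = 17
Search for 33: compare at each node
Path: [17, 33]


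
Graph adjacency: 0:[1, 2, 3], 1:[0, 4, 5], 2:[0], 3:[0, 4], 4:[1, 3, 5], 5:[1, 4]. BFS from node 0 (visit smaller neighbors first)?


BFS queue: start with [0]
Visit order: [0, 1, 2, 3, 4, 5]


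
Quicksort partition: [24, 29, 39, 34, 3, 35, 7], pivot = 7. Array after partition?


Elements <= 7 go left of pivot.
Result: [3, 7, 39, 34, 24, 35, 29], pivot at index 1


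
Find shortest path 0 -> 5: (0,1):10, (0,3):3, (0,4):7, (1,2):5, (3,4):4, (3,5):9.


Dijkstra from 0:
Distances: {0: 0, 1: 10, 2: 15, 3: 3, 4: 7, 5: 12}
Shortest distance to 5 = 12, path = [0, 3, 5]


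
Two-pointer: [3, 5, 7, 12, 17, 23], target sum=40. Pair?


Two pointers: lo=0, hi=5
Found pair: (17, 23) summing to 40


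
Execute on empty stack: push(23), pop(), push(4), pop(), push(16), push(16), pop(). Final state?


push(23) -> [23]
pop() returns 23 -> []
push(4) -> [4]
pop() returns 4 -> []
push(16) -> [16]
push(16) -> [16, 16]
pop() returns 16 -> [16]
Final stack (bottom to top): [16]


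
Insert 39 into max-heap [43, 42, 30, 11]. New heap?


Append 39: [43, 42, 30, 11, 39]
Bubble up: no swaps needed
Result: [43, 42, 30, 11, 39]


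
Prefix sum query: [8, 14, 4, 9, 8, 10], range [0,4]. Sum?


Prefix sums: [0, 8, 22, 26, 35, 43, 53]
Sum[0..4] = prefix[5] - prefix[0] = 43 - 0 = 43


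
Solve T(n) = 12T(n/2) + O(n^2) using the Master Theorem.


a=12, b=2, c=2. log_2(12)=3.585 > c=2. Case 1: O(n^log_b(a)) = O(n^3.585)
Complexity: O(n^3.585)


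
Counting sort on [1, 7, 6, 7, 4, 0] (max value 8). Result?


Count array: [1, 1, 0, 0, 1, 0, 1, 2, 0]
Reconstruct: [0, 1, 4, 6, 7, 7]


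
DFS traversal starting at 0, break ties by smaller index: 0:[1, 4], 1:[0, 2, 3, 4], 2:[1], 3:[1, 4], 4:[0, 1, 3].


DFS stack-based: start with [0]
Visit order: [0, 1, 2, 3, 4]


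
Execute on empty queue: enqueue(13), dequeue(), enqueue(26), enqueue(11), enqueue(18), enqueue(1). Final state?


enqueue(13) -> [13]
dequeue() returns 13 -> []
enqueue(26) -> [26]
enqueue(11) -> [26, 11]
enqueue(18) -> [26, 11, 18]
enqueue(1) -> [26, 11, 18, 1]
Final queue (front to back): [26, 11, 18, 1]


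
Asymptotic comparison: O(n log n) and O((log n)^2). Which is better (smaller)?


polylogarithmic grows slower than linearithmic
O((log n)^2) is asymptotically smaller; O(n log n) grows faster


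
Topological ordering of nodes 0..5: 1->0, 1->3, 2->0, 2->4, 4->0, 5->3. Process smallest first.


Kahn's algorithm, process smallest node first
Order: [1, 2, 4, 0, 5, 3]


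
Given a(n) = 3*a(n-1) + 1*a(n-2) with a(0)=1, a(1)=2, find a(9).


Build bottom-up:
...a(7)=2738, a(8)=9043, a(9)=3*9043+1*2738=29867


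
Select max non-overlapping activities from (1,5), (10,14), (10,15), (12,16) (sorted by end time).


Greedy: pick earliest-ending, then skip overlaps.
Selected (2 activities): [(1, 5), (10, 14)]


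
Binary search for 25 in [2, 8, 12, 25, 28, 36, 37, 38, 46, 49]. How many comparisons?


Search for 25:
[0,9] mid=4 arr[4]=28
[0,3] mid=1 arr[1]=8
[2,3] mid=2 arr[2]=12
[3,3] mid=3 arr[3]=25
Total: 4 comparisons


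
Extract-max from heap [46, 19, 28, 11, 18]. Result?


Max = 46
Replace root with last, heapify down
Resulting heap: [28, 19, 18, 11]


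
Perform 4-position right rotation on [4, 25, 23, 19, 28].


Right rotate by 4: [25, 23, 19, 28, 4]


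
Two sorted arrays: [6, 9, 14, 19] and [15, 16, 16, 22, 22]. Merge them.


Compare heads, take smaller each step.
Merged: [6, 9, 14, 15, 16, 16, 19, 22, 22]


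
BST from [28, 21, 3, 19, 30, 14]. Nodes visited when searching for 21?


BST root = 28
Search for 21: compare at each node
Path: [28, 21]


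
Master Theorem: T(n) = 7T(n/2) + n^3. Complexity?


a=7, b=2, c=3. log_2(7)=2.807 < c=3. Case 3: O(n^c) = O(n^3)
Complexity: O(n^3)


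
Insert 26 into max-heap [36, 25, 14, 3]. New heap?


Append 26: [36, 25, 14, 3, 26]
Bubble up: swap idx 4(26) with idx 1(25)
Result: [36, 26, 14, 3, 25]


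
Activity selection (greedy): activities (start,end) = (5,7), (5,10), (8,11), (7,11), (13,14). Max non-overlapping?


Greedy: pick earliest-ending, then skip overlaps.
Selected (3 activities): [(5, 7), (8, 11), (13, 14)]


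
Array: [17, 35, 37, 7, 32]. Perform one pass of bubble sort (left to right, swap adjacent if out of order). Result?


After one pass: [17, 35, 7, 32, 37]


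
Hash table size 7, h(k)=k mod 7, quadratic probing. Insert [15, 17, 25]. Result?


Insertions: 15->slot 1; 17->slot 3; 25->slot 4
Table: [None, 15, None, 17, 25, None, None]


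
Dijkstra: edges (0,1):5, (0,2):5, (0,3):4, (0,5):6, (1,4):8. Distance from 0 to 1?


Dijkstra from 0:
Distances: {0: 0, 1: 5, 2: 5, 3: 4, 4: 13, 5: 6}
Shortest distance to 1 = 5, path = [0, 1]


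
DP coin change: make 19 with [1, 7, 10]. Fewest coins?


dp[0]=0; dp[i]=1+min(dp[i-c] for c in coins)
...dp[14]=2, dp[15]=3, dp[16]=4, dp[17]=2, dp[18]=3, dp[19]=4
Minimum coins for 19 = 4


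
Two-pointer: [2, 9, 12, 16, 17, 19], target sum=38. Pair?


Two pointers: lo=0, hi=5
No pair sums to 38


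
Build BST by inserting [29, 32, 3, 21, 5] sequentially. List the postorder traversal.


Root = 29; build tree by BST insertion.
Postorder traversal: [5, 21, 3, 32, 29]


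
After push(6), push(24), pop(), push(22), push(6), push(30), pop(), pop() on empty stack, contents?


push(6) -> [6]
push(24) -> [6, 24]
pop() returns 24 -> [6]
push(22) -> [6, 22]
push(6) -> [6, 22, 6]
push(30) -> [6, 22, 6, 30]
pop() returns 30 -> [6, 22, 6]
pop() returns 6 -> [6, 22]
Final stack (bottom to top): [6, 22]


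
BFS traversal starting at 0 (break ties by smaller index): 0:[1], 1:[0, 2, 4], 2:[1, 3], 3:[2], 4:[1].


BFS queue: start with [0]
Visit order: [0, 1, 2, 4, 3]


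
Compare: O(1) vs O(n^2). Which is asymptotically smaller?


constant grows slower than quadratic
O(1) is asymptotically smaller; O(n^2) grows faster


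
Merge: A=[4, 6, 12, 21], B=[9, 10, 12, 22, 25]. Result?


Compare heads, take smaller each step.
Merged: [4, 6, 9, 10, 12, 12, 21, 22, 25]


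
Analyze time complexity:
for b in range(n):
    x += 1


Per nesting level: O(n) = O(n)
Complexity: O(n)


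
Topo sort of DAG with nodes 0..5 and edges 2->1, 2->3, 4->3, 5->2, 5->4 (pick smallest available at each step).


Kahn's algorithm, process smallest node first
Order: [0, 5, 2, 1, 4, 3]


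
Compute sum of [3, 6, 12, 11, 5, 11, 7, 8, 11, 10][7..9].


Prefix sums: [0, 3, 9, 21, 32, 37, 48, 55, 63, 74, 84]
Sum[7..9] = prefix[10] - prefix[7] = 84 - 55 = 29


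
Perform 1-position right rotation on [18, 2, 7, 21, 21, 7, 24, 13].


Right rotate by 1: [13, 18, 2, 7, 21, 21, 7, 24]


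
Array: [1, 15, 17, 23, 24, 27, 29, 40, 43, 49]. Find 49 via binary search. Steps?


Search for 49:
[0,9] mid=4 arr[4]=24
[5,9] mid=7 arr[7]=40
[8,9] mid=8 arr[8]=43
[9,9] mid=9 arr[9]=49
Total: 4 comparisons


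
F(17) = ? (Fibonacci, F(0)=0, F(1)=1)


F(n)=F(n-1)+F(n-2)
...F(15)=610, F(16)=987, F(17)=1597


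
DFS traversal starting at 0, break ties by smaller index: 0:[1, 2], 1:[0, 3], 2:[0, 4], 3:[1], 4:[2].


DFS stack-based: start with [0]
Visit order: [0, 1, 3, 2, 4]


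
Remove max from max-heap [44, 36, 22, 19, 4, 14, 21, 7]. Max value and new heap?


Max = 44
Replace root with last, heapify down
Resulting heap: [36, 19, 22, 7, 4, 14, 21]


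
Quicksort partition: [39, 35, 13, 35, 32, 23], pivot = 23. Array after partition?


Elements <= 23 go left of pivot.
Result: [13, 23, 39, 35, 32, 35], pivot at index 1


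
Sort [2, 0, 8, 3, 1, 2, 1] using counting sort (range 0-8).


Count array: [1, 2, 2, 1, 0, 0, 0, 0, 1]
Reconstruct: [0, 1, 1, 2, 2, 3, 8]


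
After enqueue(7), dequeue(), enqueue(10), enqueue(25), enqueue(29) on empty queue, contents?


enqueue(7) -> [7]
dequeue() returns 7 -> []
enqueue(10) -> [10]
enqueue(25) -> [10, 25]
enqueue(29) -> [10, 25, 29]
Final queue (front to back): [10, 25, 29]


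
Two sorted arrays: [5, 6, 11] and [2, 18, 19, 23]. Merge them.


Compare heads, take smaller each step.
Merged: [2, 5, 6, 11, 18, 19, 23]


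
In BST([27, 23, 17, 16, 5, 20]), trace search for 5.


BST root = 27
Search for 5: compare at each node
Path: [27, 23, 17, 16, 5]


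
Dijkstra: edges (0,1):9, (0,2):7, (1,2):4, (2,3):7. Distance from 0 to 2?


Dijkstra from 0:
Distances: {0: 0, 1: 9, 2: 7, 3: 14}
Shortest distance to 2 = 7, path = [0, 2]


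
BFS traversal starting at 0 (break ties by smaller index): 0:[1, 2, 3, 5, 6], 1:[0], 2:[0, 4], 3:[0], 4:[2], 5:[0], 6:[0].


BFS queue: start with [0]
Visit order: [0, 1, 2, 3, 5, 6, 4]


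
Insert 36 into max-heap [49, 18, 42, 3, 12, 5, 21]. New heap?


Append 36: [49, 18, 42, 3, 12, 5, 21, 36]
Bubble up: swap idx 7(36) with idx 3(3); swap idx 3(36) with idx 1(18)
Result: [49, 36, 42, 18, 12, 5, 21, 3]


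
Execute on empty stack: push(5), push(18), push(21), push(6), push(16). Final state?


push(5) -> [5]
push(18) -> [5, 18]
push(21) -> [5, 18, 21]
push(6) -> [5, 18, 21, 6]
push(16) -> [5, 18, 21, 6, 16]
Final stack (bottom to top): [5, 18, 21, 6, 16]


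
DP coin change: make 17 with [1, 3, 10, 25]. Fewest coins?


dp[0]=0; dp[i]=1+min(dp[i-c] for c in coins)
...dp[12]=3, dp[13]=2, dp[14]=3, dp[15]=4, dp[16]=3, dp[17]=4
Minimum coins for 17 = 4


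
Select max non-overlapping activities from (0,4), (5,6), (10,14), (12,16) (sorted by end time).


Greedy: pick earliest-ending, then skip overlaps.
Selected (3 activities): [(0, 4), (5, 6), (10, 14)]


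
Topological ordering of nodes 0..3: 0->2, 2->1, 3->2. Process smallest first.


Kahn's algorithm, process smallest node first
Order: [0, 3, 2, 1]


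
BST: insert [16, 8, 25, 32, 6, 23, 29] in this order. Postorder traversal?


Root = 16; build tree by BST insertion.
Postorder traversal: [6, 8, 23, 29, 32, 25, 16]


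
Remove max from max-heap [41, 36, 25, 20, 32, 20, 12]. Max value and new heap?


Max = 41
Replace root with last, heapify down
Resulting heap: [36, 32, 25, 20, 12, 20]


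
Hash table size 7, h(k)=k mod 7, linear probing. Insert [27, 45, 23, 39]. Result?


Insertions: 27->slot 6; 45->slot 3; 23->slot 2; 39->slot 4
Table: [None, None, 23, 45, 39, None, 27]


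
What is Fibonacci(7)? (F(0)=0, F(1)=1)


F(n)=F(n-1)+F(n-2)
...F(5)=5, F(6)=8, F(7)=13


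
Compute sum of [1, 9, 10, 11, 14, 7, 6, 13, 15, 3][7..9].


Prefix sums: [0, 1, 10, 20, 31, 45, 52, 58, 71, 86, 89]
Sum[7..9] = prefix[10] - prefix[7] = 89 - 58 = 31


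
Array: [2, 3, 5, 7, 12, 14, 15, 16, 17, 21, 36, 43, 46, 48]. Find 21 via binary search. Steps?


Search for 21:
[0,13] mid=6 arr[6]=15
[7,13] mid=10 arr[10]=36
[7,9] mid=8 arr[8]=17
[9,9] mid=9 arr[9]=21
Total: 4 comparisons


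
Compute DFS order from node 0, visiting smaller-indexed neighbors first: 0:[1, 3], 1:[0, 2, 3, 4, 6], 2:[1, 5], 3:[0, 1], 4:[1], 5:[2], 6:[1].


DFS stack-based: start with [0]
Visit order: [0, 1, 2, 5, 3, 4, 6]


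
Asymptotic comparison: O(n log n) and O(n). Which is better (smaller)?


linear grows slower than linearithmic
O(n) is asymptotically smaller; O(n log n) grows faster


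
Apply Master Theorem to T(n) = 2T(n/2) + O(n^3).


a=2, b=2, c=3. log_2(2)=1 < c=3. Case 3: O(n^c) = O(n^3)
Complexity: O(n^3)


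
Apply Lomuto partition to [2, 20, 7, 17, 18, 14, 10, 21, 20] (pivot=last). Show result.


Elements <= 20 go left of pivot.
Result: [2, 20, 7, 17, 18, 14, 10, 20, 21], pivot at index 7


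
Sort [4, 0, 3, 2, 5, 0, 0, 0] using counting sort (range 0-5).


Count array: [4, 0, 1, 1, 1, 1]
Reconstruct: [0, 0, 0, 0, 2, 3, 4, 5]


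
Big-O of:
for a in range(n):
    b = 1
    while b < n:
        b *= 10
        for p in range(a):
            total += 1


Per nesting level: O(n) * O(log n) * O(n) [triangular over a] = O(n^2 log n)
Complexity: O(n^2 log n)


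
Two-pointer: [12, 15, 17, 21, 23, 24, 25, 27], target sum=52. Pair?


Two pointers: lo=0, hi=7
Found pair: (25, 27) summing to 52


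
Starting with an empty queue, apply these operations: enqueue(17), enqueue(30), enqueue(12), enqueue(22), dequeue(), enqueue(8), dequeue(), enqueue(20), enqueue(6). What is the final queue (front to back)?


enqueue(17) -> [17]
enqueue(30) -> [17, 30]
enqueue(12) -> [17, 30, 12]
enqueue(22) -> [17, 30, 12, 22]
dequeue() returns 17 -> [30, 12, 22]
enqueue(8) -> [30, 12, 22, 8]
dequeue() returns 30 -> [12, 22, 8]
enqueue(20) -> [12, 22, 8, 20]
enqueue(6) -> [12, 22, 8, 20, 6]
Final queue (front to back): [12, 22, 8, 20, 6]


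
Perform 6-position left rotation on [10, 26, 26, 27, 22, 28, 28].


Left rotate by 6: [28, 10, 26, 26, 27, 22, 28]


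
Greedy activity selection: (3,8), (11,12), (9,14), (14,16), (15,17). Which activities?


Greedy: pick earliest-ending, then skip overlaps.
Selected (3 activities): [(3, 8), (11, 12), (14, 16)]


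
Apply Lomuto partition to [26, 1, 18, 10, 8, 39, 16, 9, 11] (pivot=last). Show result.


Elements <= 11 go left of pivot.
Result: [1, 10, 8, 9, 11, 39, 16, 26, 18], pivot at index 4


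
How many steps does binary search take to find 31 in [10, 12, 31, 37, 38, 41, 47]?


Search for 31:
[0,6] mid=3 arr[3]=37
[0,2] mid=1 arr[1]=12
[2,2] mid=2 arr[2]=31
Total: 3 comparisons


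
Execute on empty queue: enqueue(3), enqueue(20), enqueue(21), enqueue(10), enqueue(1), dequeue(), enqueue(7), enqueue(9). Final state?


enqueue(3) -> [3]
enqueue(20) -> [3, 20]
enqueue(21) -> [3, 20, 21]
enqueue(10) -> [3, 20, 21, 10]
enqueue(1) -> [3, 20, 21, 10, 1]
dequeue() returns 3 -> [20, 21, 10, 1]
enqueue(7) -> [20, 21, 10, 1, 7]
enqueue(9) -> [20, 21, 10, 1, 7, 9]
Final queue (front to back): [20, 21, 10, 1, 7, 9]


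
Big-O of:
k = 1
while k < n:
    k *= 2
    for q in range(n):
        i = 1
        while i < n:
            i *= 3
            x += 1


Per nesting level: O(log n) * O(n) * O(log n) = O(n (log n)^2)
Complexity: O(n (log n)^2)


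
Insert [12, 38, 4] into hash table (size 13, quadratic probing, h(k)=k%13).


Insertions: 12->slot 12; 38->slot 0; 4->slot 4
Table: [38, None, None, None, 4, None, None, None, None, None, None, None, 12]


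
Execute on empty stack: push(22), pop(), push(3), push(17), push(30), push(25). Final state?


push(22) -> [22]
pop() returns 22 -> []
push(3) -> [3]
push(17) -> [3, 17]
push(30) -> [3, 17, 30]
push(25) -> [3, 17, 30, 25]
Final stack (bottom to top): [3, 17, 30, 25]


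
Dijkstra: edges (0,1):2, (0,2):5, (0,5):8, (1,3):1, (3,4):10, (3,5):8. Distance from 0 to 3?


Dijkstra from 0:
Distances: {0: 0, 1: 2, 2: 5, 3: 3, 4: 13, 5: 8}
Shortest distance to 3 = 3, path = [0, 1, 3]


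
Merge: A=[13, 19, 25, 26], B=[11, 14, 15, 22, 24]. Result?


Compare heads, take smaller each step.
Merged: [11, 13, 14, 15, 19, 22, 24, 25, 26]


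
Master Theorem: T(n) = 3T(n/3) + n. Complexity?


a=3, b=3, c=1. log_3(3)=1 = c=1. Case 2: O(n^c log n) = O(n log n)
Complexity: O(n log n)


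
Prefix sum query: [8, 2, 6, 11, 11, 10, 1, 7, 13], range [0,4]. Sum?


Prefix sums: [0, 8, 10, 16, 27, 38, 48, 49, 56, 69]
Sum[0..4] = prefix[5] - prefix[0] = 38 - 0 = 38


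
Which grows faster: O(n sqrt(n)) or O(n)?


linear grows slower than n^1.5
O(n) is asymptotically smaller; O(n sqrt(n)) grows faster


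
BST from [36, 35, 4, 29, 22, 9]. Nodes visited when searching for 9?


BST root = 36
Search for 9: compare at each node
Path: [36, 35, 4, 29, 22, 9]


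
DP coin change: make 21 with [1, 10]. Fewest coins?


dp[0]=0; dp[i]=1+min(dp[i-c] for c in coins)
...dp[16]=7, dp[17]=8, dp[18]=9, dp[19]=10, dp[20]=2, dp[21]=3
Minimum coins for 21 = 3


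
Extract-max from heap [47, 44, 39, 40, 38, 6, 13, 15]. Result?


Max = 47
Replace root with last, heapify down
Resulting heap: [44, 40, 39, 15, 38, 6, 13]


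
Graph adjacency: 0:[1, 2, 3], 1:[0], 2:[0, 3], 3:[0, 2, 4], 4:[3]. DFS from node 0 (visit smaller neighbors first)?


DFS stack-based: start with [0]
Visit order: [0, 1, 2, 3, 4]


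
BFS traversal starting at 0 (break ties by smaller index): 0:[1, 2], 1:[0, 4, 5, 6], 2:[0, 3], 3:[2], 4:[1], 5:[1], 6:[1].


BFS queue: start with [0]
Visit order: [0, 1, 2, 4, 5, 6, 3]


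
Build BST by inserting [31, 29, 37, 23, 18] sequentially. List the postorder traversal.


Root = 31; build tree by BST insertion.
Postorder traversal: [18, 23, 29, 37, 31]


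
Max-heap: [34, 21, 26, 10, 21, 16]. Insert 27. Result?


Append 27: [34, 21, 26, 10, 21, 16, 27]
Bubble up: swap idx 6(27) with idx 2(26)
Result: [34, 21, 27, 10, 21, 16, 26]


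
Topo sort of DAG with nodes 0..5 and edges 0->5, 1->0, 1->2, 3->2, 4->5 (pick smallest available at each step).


Kahn's algorithm, process smallest node first
Order: [1, 0, 3, 2, 4, 5]


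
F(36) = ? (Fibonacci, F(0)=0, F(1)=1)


F(n)=F(n-1)+F(n-2)
...F(34)=5702887, F(35)=9227465, F(36)=14930352


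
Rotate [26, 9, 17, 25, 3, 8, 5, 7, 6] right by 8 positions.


Right rotate by 8: [9, 17, 25, 3, 8, 5, 7, 6, 26]


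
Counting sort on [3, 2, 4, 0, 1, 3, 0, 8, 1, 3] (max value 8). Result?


Count array: [2, 2, 1, 3, 1, 0, 0, 0, 1]
Reconstruct: [0, 0, 1, 1, 2, 3, 3, 3, 4, 8]


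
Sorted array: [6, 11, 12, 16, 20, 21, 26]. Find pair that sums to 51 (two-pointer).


Two pointers: lo=0, hi=6
No pair sums to 51


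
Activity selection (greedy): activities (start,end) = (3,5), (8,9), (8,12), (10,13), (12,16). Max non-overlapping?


Greedy: pick earliest-ending, then skip overlaps.
Selected (3 activities): [(3, 5), (8, 9), (10, 13)]


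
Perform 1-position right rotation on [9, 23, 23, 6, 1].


Right rotate by 1: [1, 9, 23, 23, 6]


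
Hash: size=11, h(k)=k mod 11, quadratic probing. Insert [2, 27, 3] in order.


Insertions: 2->slot 2; 27->slot 5; 3->slot 3
Table: [None, None, 2, 3, None, 27, None, None, None, None, None]


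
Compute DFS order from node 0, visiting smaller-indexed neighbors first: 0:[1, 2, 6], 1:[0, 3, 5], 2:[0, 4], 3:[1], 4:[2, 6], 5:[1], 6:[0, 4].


DFS stack-based: start with [0]
Visit order: [0, 1, 3, 5, 2, 4, 6]


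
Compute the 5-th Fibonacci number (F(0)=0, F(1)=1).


F(n)=F(n-1)+F(n-2)
...F(3)=2, F(4)=3, F(5)=5


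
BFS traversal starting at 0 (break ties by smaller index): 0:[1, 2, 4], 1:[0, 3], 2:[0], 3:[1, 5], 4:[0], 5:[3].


BFS queue: start with [0]
Visit order: [0, 1, 2, 4, 3, 5]


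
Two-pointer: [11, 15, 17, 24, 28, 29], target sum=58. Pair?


Two pointers: lo=0, hi=5
No pair sums to 58


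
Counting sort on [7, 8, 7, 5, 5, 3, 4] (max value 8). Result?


Count array: [0, 0, 0, 1, 1, 2, 0, 2, 1]
Reconstruct: [3, 4, 5, 5, 7, 7, 8]


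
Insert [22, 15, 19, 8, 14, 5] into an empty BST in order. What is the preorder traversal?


Root = 22; build tree by BST insertion.
Preorder traversal: [22, 15, 8, 5, 14, 19]


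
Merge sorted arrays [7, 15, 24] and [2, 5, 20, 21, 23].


Compare heads, take smaller each step.
Merged: [2, 5, 7, 15, 20, 21, 23, 24]


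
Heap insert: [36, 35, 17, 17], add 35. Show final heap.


Append 35: [36, 35, 17, 17, 35]
Bubble up: no swaps needed
Result: [36, 35, 17, 17, 35]


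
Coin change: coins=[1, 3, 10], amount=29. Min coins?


dp[0]=0; dp[i]=1+min(dp[i-c] for c in coins)
...dp[24]=4, dp[25]=5, dp[26]=4, dp[27]=5, dp[28]=6, dp[29]=5
Minimum coins for 29 = 5


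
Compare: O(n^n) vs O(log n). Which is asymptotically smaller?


logarithmic grows slower than n^n
O(log n) is asymptotically smaller; O(n^n) grows faster


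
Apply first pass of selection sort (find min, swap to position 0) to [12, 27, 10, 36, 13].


After one pass: [10, 27, 12, 36, 13]


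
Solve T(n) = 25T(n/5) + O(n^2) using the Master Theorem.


a=25, b=5, c=2. log_5(25)=2 = c=2. Case 2: O(n^c log n) = O(n^2 log n)
Complexity: O(n^2 log n)


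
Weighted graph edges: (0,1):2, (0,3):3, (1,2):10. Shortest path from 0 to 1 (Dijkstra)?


Dijkstra from 0:
Distances: {0: 0, 1: 2, 2: 12, 3: 3}
Shortest distance to 1 = 2, path = [0, 1]


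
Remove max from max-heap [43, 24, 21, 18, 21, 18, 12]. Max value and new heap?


Max = 43
Replace root with last, heapify down
Resulting heap: [24, 21, 21, 18, 12, 18]


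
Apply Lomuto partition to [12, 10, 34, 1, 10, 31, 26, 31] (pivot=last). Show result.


Elements <= 31 go left of pivot.
Result: [12, 10, 1, 10, 31, 26, 31, 34], pivot at index 6


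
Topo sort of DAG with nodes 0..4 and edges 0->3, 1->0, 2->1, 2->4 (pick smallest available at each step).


Kahn's algorithm, process smallest node first
Order: [2, 1, 0, 3, 4]


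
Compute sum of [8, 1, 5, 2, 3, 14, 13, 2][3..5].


Prefix sums: [0, 8, 9, 14, 16, 19, 33, 46, 48]
Sum[3..5] = prefix[6] - prefix[3] = 33 - 14 = 19


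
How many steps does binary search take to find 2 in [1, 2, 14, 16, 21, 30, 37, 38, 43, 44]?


Search for 2:
[0,9] mid=4 arr[4]=21
[0,3] mid=1 arr[1]=2
Total: 2 comparisons


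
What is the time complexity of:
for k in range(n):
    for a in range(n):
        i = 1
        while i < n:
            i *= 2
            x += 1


Per nesting level: O(n) * O(n) * O(log n) = O(n^2 log n)
Complexity: O(n^2 log n)


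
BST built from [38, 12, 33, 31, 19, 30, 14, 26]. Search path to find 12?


BST root = 38
Search for 12: compare at each node
Path: [38, 12]


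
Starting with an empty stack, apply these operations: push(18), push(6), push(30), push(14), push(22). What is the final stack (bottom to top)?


push(18) -> [18]
push(6) -> [18, 6]
push(30) -> [18, 6, 30]
push(14) -> [18, 6, 30, 14]
push(22) -> [18, 6, 30, 14, 22]
Final stack (bottom to top): [18, 6, 30, 14, 22]


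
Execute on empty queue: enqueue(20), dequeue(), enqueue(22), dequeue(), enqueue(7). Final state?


enqueue(20) -> [20]
dequeue() returns 20 -> []
enqueue(22) -> [22]
dequeue() returns 22 -> []
enqueue(7) -> [7]
Final queue (front to back): [7]


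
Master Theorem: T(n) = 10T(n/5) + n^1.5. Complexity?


a=10, b=5, c=1.5. log_5(10)=1.431 < c=1.5. Case 3: O(n^c) = O(n^1.500)
Complexity: O(n^1.500)


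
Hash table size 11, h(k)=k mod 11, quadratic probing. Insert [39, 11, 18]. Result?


Insertions: 39->slot 6; 11->slot 0; 18->slot 7
Table: [11, None, None, None, None, None, 39, 18, None, None, None]


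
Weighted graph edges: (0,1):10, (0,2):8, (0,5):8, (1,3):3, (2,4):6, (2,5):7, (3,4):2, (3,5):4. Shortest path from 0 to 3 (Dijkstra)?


Dijkstra from 0:
Distances: {0: 0, 1: 10, 2: 8, 3: 12, 4: 14, 5: 8}
Shortest distance to 3 = 12, path = [0, 5, 3]


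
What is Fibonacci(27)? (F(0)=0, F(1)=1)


F(n)=F(n-1)+F(n-2)
...F(25)=75025, F(26)=121393, F(27)=196418


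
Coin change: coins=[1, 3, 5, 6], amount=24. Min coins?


dp[0]=0; dp[i]=1+min(dp[i-c] for c in coins)
...dp[19]=4, dp[20]=4, dp[21]=4, dp[22]=4, dp[23]=4, dp[24]=4
Minimum coins for 24 = 4


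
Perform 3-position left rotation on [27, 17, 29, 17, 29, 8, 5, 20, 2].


Left rotate by 3: [17, 29, 8, 5, 20, 2, 27, 17, 29]


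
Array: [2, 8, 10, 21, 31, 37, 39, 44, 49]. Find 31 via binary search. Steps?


Search for 31:
[0,8] mid=4 arr[4]=31
Total: 1 comparisons


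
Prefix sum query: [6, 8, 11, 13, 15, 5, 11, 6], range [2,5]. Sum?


Prefix sums: [0, 6, 14, 25, 38, 53, 58, 69, 75]
Sum[2..5] = prefix[6] - prefix[2] = 58 - 14 = 44


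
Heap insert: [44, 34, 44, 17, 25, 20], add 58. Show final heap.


Append 58: [44, 34, 44, 17, 25, 20, 58]
Bubble up: swap idx 6(58) with idx 2(44); swap idx 2(58) with idx 0(44)
Result: [58, 34, 44, 17, 25, 20, 44]


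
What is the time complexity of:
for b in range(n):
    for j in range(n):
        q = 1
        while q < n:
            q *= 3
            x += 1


Per nesting level: O(n) * O(n) * O(log n) = O(n^2 log n)
Complexity: O(n^2 log n)


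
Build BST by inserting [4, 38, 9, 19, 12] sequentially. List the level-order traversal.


Root = 4; build tree by BST insertion.
Level-Order traversal: [4, 38, 9, 19, 12]


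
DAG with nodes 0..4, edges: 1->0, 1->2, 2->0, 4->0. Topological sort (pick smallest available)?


Kahn's algorithm, process smallest node first
Order: [1, 2, 3, 4, 0]


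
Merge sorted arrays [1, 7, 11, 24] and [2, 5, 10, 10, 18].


Compare heads, take smaller each step.
Merged: [1, 2, 5, 7, 10, 10, 11, 18, 24]


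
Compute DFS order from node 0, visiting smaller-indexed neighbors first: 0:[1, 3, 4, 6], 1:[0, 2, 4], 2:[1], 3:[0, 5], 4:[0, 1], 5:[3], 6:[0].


DFS stack-based: start with [0]
Visit order: [0, 1, 2, 4, 3, 5, 6]


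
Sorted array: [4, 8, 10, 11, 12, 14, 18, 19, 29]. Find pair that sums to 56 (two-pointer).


Two pointers: lo=0, hi=8
No pair sums to 56


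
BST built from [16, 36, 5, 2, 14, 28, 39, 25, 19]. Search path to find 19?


BST root = 16
Search for 19: compare at each node
Path: [16, 36, 28, 25, 19]


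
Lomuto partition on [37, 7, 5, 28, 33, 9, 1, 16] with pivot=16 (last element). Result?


Elements <= 16 go left of pivot.
Result: [7, 5, 9, 1, 16, 37, 28, 33], pivot at index 4


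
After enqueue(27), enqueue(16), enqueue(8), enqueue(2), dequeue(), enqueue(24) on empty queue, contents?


enqueue(27) -> [27]
enqueue(16) -> [27, 16]
enqueue(8) -> [27, 16, 8]
enqueue(2) -> [27, 16, 8, 2]
dequeue() returns 27 -> [16, 8, 2]
enqueue(24) -> [16, 8, 2, 24]
Final queue (front to back): [16, 8, 2, 24]


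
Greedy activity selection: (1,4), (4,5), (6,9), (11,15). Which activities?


Greedy: pick earliest-ending, then skip overlaps.
Selected (4 activities): [(1, 4), (4, 5), (6, 9), (11, 15)]
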